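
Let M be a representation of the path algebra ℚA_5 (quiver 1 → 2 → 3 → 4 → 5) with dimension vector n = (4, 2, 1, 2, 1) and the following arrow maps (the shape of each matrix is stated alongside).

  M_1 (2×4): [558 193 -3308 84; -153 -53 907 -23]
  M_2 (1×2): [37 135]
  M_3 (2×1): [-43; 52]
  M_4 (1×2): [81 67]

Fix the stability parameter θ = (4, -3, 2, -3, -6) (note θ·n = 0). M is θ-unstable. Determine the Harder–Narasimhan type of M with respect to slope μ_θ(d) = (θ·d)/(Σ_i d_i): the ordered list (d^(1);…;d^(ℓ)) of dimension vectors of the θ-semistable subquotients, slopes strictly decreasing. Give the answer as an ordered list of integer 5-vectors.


Interval decomposition of M: I[1,1]^2, I[1,2], I[1,5], I[4,4].
HN type (ℓ=4): μ^(1)=4; μ^(2)=1/2; μ^(3)=-6/5; μ^(4)=-3

((2, 0, 0, 0, 0); (1, 1, 0, 0, 0); (1, 1, 1, 1, 1); (0, 0, 0, 1, 0))


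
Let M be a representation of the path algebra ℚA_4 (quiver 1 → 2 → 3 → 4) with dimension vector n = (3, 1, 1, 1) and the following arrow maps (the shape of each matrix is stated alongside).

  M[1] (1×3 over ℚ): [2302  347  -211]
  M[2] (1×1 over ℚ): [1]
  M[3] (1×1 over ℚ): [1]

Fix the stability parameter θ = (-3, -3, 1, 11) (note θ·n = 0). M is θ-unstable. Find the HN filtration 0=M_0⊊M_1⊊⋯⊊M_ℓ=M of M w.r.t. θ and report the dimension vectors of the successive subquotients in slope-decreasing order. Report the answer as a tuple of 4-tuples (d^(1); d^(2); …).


Barcode: M ≅ I[1,1]^2, I[1,4]. HN layers by μ_θ (3 steps, strictly decreasing):
  μ^(1)=11; μ^(2)=1; μ^(3)=-3

((0, 0, 0, 1); (0, 0, 1, 0); (3, 1, 0, 0))


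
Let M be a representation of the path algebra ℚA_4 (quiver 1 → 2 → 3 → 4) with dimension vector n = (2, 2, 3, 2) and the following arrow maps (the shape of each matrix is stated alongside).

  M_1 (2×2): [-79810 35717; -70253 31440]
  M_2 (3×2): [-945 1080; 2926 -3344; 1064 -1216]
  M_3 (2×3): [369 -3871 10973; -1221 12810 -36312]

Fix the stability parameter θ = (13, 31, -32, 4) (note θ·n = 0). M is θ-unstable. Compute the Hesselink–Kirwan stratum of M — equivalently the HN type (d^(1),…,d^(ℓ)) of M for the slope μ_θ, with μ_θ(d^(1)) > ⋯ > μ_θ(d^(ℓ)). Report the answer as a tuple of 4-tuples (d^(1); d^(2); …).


Interval decomposition of M: I[1,2], I[1,4], I[3,3], I[3,4].
HN type (ℓ=4): μ^(1)=31; μ^(2)=13; μ^(3)=4; μ^(4)=-32

((0, 1, 0, 0); (1, 0, 0, 0); (1, 1, 1, 2); (0, 0, 2, 0))


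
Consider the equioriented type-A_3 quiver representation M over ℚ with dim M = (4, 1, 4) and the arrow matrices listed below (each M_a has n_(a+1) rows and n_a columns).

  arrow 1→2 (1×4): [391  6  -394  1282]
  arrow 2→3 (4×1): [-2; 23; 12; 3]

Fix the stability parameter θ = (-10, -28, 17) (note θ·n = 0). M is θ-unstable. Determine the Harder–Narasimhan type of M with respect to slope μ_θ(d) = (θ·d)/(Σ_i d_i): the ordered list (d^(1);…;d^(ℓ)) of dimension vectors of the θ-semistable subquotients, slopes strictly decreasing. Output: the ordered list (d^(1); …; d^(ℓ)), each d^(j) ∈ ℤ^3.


Interval decomposition of M: I[1,1]^3, I[1,3], I[3,3]^3.
HN type (ℓ=3): μ^(1)=17; μ^(2)=-10; μ^(3)=-19

((0, 0, 4); (3, 0, 0); (1, 1, 0))


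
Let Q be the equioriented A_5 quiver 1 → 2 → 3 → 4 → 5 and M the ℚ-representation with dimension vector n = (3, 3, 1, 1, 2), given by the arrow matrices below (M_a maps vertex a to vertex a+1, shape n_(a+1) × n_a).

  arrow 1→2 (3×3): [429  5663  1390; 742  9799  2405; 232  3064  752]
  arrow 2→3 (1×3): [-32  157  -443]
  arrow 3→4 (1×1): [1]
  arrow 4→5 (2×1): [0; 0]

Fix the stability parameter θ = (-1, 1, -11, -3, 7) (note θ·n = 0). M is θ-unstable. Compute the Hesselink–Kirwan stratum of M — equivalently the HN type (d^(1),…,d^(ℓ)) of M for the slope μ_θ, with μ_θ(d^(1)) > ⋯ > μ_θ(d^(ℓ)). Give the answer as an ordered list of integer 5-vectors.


Barcode: M ≅ I[1,1], I[1,2], I[1,4], I[2,2], I[5,5]^2. HN layers by μ_θ (5 steps, strictly decreasing):
  μ^(1)=7; μ^(2)=1; μ^(3)=-1; μ^(4)=-3; μ^(5)=-11/3

((0, 0, 0, 0, 2); (0, 2, 0, 0, 0); (2, 0, 0, 0, 0); (0, 0, 0, 1, 0); (1, 1, 1, 0, 0))


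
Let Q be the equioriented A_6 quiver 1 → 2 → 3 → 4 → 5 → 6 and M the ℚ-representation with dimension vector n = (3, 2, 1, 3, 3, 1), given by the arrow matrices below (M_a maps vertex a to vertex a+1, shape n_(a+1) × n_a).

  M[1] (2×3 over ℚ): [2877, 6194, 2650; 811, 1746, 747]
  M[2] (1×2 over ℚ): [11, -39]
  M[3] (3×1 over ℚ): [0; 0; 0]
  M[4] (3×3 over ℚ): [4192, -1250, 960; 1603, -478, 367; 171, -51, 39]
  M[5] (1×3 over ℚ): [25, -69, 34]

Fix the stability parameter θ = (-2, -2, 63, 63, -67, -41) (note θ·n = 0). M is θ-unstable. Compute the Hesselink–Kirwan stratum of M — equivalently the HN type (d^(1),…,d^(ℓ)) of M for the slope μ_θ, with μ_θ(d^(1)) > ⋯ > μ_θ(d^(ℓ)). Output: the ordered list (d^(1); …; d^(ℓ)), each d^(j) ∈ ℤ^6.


Barcode: M ≅ I[1,1], I[1,2], I[1,3], I[4,4], I[4,5], I[4,6], I[5,5]. HN layers by μ_θ (4 steps, strictly decreasing):
  μ^(1)=63; μ^(2)=-2; μ^(3)=-15; μ^(4)=-67

((0, 0, 1, 1, 0, 0); (3, 2, 0, 1, 1, 0); (0, 0, 0, 1, 1, 1); (0, 0, 0, 0, 1, 0))


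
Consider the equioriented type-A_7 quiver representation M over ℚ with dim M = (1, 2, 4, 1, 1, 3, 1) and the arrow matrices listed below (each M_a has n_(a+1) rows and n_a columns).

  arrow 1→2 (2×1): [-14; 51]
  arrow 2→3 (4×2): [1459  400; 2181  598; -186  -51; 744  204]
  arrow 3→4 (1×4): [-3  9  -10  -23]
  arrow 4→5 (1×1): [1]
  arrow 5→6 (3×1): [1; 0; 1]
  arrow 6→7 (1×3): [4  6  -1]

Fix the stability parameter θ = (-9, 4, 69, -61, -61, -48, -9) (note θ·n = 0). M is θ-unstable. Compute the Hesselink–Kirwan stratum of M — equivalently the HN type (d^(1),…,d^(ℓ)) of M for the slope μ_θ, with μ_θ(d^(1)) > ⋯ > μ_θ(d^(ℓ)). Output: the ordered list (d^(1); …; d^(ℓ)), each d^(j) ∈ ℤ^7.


Interval decomposition of M: I[1,3], I[2,3], I[3,3], I[3,7], I[6,6]^2.
HN type (ℓ=5): μ^(1)=69; μ^(2)=4; μ^(3)=-9; μ^(4)=-101/4; μ^(5)=-48

((0, 0, 3, 0, 0, 0, 0); (0, 2, 0, 0, 0, 0, 0); (1, 0, 0, 0, 0, 0, 1); (0, 0, 1, 1, 1, 1, 0); (0, 0, 0, 0, 0, 2, 0))


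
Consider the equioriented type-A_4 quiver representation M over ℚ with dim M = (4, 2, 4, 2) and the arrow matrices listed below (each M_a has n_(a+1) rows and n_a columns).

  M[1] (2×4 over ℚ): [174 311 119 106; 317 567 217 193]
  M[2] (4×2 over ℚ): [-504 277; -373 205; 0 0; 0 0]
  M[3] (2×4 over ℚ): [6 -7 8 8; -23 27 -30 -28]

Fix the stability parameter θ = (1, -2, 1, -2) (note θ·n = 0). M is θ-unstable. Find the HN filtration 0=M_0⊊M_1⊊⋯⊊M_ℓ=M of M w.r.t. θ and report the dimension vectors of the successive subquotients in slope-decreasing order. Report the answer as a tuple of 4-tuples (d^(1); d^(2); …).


Barcode: M ≅ I[1,1]^2, I[1,4]^2, I[3,3]^2. HN layers by μ_θ (2 steps, strictly decreasing):
  μ^(1)=1; μ^(2)=-1/2

((2, 0, 2, 0); (2, 2, 2, 2))


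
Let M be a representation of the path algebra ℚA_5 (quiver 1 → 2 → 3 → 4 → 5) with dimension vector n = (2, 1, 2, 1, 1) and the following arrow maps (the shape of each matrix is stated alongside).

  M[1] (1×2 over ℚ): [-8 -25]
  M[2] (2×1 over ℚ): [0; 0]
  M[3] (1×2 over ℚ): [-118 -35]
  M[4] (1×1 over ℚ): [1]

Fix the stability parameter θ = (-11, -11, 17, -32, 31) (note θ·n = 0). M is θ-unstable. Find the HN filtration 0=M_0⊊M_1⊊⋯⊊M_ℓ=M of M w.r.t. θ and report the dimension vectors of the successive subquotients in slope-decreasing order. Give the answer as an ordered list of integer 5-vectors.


Barcode: M ≅ I[1,1], I[1,2], I[3,3], I[3,5]. HN layers by μ_θ (4 steps, strictly decreasing):
  μ^(1)=31; μ^(2)=17; μ^(3)=-15/2; μ^(4)=-11

((0, 0, 0, 0, 1); (0, 0, 1, 0, 0); (0, 0, 1, 1, 0); (2, 1, 0, 0, 0))


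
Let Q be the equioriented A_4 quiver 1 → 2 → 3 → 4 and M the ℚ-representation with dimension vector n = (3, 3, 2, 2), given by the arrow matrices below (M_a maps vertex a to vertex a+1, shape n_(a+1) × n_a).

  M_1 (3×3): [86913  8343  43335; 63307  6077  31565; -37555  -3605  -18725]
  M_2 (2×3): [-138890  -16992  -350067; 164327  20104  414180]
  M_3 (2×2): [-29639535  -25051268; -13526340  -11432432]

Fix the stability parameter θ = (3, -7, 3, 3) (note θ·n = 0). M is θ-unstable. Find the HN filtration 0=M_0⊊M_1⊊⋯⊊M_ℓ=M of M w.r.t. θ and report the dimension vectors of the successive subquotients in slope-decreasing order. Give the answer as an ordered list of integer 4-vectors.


Via rank(M_{q-1}∘⋯∘M_p): M ≅ I[1,1]^2, I[1,4], I[2,2], I[2,3], I[4,4].
μ_θ-semistable layers: μ^(1)=3; μ^(2)=-2; μ^(3)=-7

((2, 0, 2, 2); (1, 1, 0, 0); (0, 2, 0, 0))


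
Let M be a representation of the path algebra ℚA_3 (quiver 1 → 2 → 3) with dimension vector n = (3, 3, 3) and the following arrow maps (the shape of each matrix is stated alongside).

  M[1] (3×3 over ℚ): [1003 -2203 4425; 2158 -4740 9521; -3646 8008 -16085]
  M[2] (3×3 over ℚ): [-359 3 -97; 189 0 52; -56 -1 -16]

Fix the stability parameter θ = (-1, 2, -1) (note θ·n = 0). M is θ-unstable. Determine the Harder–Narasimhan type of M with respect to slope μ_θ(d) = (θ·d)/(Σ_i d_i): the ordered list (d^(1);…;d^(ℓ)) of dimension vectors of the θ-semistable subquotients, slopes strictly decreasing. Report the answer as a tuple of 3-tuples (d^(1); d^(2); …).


Barcode: M ≅ I[1,3]^3. HN layers by μ_θ (2 steps, strictly decreasing):
  μ^(1)=1/2; μ^(2)=-1

((0, 3, 3); (3, 0, 0))


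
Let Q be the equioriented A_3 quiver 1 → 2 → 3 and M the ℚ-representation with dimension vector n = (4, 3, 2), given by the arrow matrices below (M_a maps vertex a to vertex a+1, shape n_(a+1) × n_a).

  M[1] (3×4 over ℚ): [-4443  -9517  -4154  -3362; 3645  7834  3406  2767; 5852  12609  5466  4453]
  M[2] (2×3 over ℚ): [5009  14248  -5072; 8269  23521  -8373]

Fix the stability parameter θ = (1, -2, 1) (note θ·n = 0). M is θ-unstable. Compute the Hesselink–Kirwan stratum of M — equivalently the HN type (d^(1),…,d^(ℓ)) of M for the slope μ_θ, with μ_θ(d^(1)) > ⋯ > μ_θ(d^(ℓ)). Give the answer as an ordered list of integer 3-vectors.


Barcode: M ≅ I[1,1], I[1,2], I[1,3]^2. HN layers by μ_θ (2 steps, strictly decreasing):
  μ^(1)=1; μ^(2)=-1/2

((1, 0, 2); (3, 3, 0))


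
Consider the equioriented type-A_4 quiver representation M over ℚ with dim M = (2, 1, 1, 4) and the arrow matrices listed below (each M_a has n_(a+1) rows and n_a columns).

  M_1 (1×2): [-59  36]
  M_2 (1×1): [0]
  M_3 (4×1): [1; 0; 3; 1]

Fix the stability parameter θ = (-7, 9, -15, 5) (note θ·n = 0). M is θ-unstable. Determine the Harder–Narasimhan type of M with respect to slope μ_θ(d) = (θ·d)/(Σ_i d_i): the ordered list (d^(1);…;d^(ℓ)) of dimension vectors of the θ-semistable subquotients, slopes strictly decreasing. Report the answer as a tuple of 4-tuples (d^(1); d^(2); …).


Barcode: M ≅ I[1,1], I[1,2], I[3,4], I[4,4]^3. HN layers by μ_θ (4 steps, strictly decreasing):
  μ^(1)=9; μ^(2)=5; μ^(3)=-7; μ^(4)=-15

((0, 1, 0, 0); (0, 0, 0, 4); (2, 0, 0, 0); (0, 0, 1, 0))


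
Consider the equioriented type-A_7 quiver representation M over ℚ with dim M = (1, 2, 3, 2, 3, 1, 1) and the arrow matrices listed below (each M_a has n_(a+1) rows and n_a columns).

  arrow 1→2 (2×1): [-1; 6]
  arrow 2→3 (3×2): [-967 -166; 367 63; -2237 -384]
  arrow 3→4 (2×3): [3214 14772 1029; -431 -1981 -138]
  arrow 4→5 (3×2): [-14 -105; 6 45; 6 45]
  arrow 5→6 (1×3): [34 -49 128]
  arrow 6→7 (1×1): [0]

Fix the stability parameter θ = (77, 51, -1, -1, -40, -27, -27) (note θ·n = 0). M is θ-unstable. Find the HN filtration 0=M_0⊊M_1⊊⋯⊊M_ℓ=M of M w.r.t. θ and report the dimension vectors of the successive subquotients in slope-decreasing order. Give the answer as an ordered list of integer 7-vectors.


Barcode: M ≅ I[1,6], I[2,4], I[3,3], I[5,5]^2, I[7,7]. HN layers by μ_θ (5 steps, strictly decreasing):
  μ^(1)=49/3; μ^(2)=59/6; μ^(3)=-1; μ^(4)=-27; μ^(5)=-40

((0, 1, 1, 1, 0, 0, 0); (1, 1, 1, 1, 1, 1, 0); (0, 0, 1, 0, 0, 0, 0); (0, 0, 0, 0, 0, 0, 1); (0, 0, 0, 0, 2, 0, 0))


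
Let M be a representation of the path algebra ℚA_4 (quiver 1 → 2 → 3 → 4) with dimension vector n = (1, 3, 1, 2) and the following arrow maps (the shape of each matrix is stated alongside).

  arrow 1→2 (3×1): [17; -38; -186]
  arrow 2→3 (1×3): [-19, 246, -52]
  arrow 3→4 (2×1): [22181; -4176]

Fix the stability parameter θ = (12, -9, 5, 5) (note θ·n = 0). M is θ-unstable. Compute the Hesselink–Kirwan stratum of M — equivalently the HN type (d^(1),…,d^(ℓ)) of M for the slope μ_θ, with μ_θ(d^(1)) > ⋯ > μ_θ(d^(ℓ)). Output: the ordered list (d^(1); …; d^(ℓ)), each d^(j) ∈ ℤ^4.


Via rank(M_{q-1}∘⋯∘M_p): M ≅ I[1,4], I[2,2]^2, I[4,4].
μ_θ-semistable layers: μ^(1)=5; μ^(2)=3/2; μ^(3)=-9

((0, 0, 1, 2); (1, 1, 0, 0); (0, 2, 0, 0))


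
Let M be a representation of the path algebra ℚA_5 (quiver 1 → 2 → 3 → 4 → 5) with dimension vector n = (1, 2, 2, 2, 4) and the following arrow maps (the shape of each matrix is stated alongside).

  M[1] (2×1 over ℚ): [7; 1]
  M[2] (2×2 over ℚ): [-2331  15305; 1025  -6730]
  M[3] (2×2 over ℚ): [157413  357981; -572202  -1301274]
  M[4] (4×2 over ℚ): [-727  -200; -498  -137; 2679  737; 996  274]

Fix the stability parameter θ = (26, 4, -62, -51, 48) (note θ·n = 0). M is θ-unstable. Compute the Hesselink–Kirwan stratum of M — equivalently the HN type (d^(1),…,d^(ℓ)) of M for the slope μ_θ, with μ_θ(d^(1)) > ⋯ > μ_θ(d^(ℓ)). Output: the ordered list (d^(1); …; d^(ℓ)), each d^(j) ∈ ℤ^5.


Barcode: M ≅ I[1,5], I[2,3], I[4,5], I[5,5]^2. HN layers by μ_θ (4 steps, strictly decreasing):
  μ^(1)=48; μ^(2)=-83/4; μ^(3)=-29; μ^(4)=-51

((0, 0, 0, 0, 4); (1, 1, 1, 1, 0); (0, 1, 1, 0, 0); (0, 0, 0, 1, 0))


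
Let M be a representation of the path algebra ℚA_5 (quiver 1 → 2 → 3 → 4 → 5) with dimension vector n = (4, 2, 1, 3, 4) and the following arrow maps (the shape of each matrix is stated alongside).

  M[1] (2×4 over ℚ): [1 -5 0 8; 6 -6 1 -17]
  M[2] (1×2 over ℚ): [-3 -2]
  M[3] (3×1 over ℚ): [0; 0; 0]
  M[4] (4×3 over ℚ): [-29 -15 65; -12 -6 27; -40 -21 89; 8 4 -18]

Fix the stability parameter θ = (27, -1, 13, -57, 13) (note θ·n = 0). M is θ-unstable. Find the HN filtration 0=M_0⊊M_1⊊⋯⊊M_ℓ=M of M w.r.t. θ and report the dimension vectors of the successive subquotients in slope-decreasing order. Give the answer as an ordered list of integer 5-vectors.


Interval decomposition of M: I[1,1]^2, I[1,2], I[1,3], I[4,5]^3, I[5,5].
HN type (ℓ=3): μ^(1)=27; μ^(2)=13; μ^(3)=-57

((2, 0, 0, 0, 0); (2, 2, 1, 0, 4); (0, 0, 0, 3, 0))


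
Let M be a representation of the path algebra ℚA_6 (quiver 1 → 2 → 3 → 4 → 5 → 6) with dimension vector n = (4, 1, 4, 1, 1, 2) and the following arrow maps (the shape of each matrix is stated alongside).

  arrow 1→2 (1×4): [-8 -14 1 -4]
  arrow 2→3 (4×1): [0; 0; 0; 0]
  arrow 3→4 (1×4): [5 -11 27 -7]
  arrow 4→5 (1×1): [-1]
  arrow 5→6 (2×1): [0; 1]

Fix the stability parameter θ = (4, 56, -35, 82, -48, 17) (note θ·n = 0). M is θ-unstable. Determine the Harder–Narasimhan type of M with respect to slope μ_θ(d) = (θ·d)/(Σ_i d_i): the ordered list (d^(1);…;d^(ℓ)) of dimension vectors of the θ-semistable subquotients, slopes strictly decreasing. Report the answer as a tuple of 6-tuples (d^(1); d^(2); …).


Interval decomposition of M: I[1,1]^3, I[1,2], I[3,3]^3, I[3,6], I[6,6].
HN type (ℓ=4): μ^(1)=56; μ^(2)=17; μ^(3)=4; μ^(4)=-35

((0, 1, 0, 0, 0, 0); (0, 0, 0, 1, 1, 2); (4, 0, 0, 0, 0, 0); (0, 0, 4, 0, 0, 0))


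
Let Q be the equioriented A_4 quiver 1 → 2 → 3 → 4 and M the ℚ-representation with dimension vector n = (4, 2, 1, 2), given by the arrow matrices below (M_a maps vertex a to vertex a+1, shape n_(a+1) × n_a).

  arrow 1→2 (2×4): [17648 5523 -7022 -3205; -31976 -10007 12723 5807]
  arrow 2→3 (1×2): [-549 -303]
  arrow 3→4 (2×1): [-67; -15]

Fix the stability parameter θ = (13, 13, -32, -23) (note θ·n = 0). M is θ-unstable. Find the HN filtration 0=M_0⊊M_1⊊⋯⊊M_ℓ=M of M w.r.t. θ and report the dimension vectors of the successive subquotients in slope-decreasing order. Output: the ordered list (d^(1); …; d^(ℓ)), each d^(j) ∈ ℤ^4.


Interval decomposition of M: I[1,1]^2, I[1,2], I[1,4], I[4,4].
HN type (ℓ=3): μ^(1)=13; μ^(2)=-29/4; μ^(3)=-23

((3, 1, 0, 0); (1, 1, 1, 1); (0, 0, 0, 1))


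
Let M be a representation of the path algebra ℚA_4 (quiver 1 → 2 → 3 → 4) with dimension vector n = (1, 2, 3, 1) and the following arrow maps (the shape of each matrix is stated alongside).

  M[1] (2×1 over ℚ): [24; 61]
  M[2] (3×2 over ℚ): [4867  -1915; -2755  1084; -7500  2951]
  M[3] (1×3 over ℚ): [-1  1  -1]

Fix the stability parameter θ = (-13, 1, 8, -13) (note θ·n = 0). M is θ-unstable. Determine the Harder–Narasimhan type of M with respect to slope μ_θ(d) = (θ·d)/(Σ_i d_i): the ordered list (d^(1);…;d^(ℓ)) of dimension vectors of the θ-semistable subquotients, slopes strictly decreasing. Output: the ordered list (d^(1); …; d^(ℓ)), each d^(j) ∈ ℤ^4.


Barcode: M ≅ I[1,3], I[2,4], I[3,3]. HN layers by μ_θ (4 steps, strictly decreasing):
  μ^(1)=8; μ^(2)=1; μ^(3)=-4/3; μ^(4)=-13

((0, 0, 2, 0); (0, 1, 0, 0); (0, 1, 1, 1); (1, 0, 0, 0))


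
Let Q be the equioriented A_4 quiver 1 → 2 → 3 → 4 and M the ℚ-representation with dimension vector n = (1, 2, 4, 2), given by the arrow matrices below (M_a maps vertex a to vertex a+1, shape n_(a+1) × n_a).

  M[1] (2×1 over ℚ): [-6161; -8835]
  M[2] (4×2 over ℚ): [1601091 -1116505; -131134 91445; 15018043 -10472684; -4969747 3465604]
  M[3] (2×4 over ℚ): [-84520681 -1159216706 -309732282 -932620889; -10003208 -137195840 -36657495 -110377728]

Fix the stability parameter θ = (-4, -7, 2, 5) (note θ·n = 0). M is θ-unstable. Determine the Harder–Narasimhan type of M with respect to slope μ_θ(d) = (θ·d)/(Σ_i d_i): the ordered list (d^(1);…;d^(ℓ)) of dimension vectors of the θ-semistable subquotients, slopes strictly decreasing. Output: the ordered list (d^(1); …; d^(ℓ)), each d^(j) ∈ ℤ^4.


Barcode: M ≅ I[1,4], I[2,4], I[3,3]^2. HN layers by μ_θ (4 steps, strictly decreasing):
  μ^(1)=5; μ^(2)=2; μ^(3)=-11/2; μ^(4)=-7

((0, 0, 0, 2); (0, 0, 4, 0); (1, 1, 0, 0); (0, 1, 0, 0))


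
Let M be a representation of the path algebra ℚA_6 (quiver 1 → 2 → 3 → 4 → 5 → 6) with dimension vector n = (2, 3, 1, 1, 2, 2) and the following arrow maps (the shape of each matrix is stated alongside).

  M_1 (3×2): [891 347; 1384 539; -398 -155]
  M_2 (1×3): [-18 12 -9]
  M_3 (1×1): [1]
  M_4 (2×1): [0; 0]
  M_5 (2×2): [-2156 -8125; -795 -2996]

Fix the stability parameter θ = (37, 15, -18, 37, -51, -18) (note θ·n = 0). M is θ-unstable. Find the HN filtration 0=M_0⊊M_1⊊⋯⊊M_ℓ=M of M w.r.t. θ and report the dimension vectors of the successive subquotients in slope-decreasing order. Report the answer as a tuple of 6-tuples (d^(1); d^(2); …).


Barcode: M ≅ I[1,2], I[1,4], I[2,2], I[5,6]^2. HN layers by μ_θ (6 steps, strictly decreasing):
  μ^(1)=37; μ^(2)=26; μ^(3)=15; μ^(4)=34/3; μ^(5)=-18; μ^(6)=-51

((0, 0, 0, 1, 0, 0); (1, 1, 0, 0, 0, 0); (0, 1, 0, 0, 0, 0); (1, 1, 1, 0, 0, 0); (0, 0, 0, 0, 0, 2); (0, 0, 0, 0, 2, 0))


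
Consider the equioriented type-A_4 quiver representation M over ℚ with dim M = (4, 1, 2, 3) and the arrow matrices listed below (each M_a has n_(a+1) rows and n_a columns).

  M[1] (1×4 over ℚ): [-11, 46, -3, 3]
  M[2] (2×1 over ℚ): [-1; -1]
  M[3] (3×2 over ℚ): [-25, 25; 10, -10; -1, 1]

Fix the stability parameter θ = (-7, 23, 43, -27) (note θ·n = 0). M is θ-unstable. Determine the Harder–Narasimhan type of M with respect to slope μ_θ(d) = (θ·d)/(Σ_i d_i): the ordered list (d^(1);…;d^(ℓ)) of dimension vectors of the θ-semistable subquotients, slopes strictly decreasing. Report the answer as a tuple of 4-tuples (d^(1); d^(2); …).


Via rank(M_{q-1}∘⋯∘M_p): M ≅ I[1,1]^3, I[1,3], I[3,4], I[4,4]^2.
μ_θ-semistable layers: μ^(1)=43; μ^(2)=23; μ^(3)=8; μ^(4)=-7; μ^(5)=-27

((0, 0, 1, 0); (0, 1, 0, 0); (0, 0, 1, 1); (4, 0, 0, 0); (0, 0, 0, 2))


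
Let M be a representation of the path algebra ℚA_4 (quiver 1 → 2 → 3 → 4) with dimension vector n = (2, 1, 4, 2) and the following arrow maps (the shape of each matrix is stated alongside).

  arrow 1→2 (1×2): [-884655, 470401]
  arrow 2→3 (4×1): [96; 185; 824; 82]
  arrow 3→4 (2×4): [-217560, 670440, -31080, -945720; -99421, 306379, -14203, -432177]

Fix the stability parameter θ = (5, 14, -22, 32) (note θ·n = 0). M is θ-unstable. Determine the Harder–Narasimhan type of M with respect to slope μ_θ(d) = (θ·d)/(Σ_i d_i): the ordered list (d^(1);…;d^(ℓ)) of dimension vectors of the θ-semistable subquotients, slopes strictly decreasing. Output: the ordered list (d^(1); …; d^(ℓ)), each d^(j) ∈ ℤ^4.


Via rank(M_{q-1}∘⋯∘M_p): M ≅ I[1,1], I[1,4], I[3,3]^3, I[4,4].
μ_θ-semistable layers: μ^(1)=32; μ^(2)=5; μ^(3)=-1; μ^(4)=-22

((0, 0, 0, 2); (1, 0, 0, 0); (1, 1, 1, 0); (0, 0, 3, 0))


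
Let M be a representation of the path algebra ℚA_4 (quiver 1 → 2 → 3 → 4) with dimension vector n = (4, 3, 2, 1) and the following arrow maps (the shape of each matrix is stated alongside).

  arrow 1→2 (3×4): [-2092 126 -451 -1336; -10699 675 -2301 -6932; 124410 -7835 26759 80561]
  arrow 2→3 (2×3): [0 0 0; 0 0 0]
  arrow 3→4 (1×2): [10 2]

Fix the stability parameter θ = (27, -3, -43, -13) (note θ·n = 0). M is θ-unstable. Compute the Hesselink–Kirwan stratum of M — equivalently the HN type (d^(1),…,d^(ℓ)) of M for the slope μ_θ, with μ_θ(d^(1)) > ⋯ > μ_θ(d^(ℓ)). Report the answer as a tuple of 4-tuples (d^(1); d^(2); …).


Via rank(M_{q-1}∘⋯∘M_p): M ≅ I[1,1], I[1,2]^3, I[3,3], I[3,4].
μ_θ-semistable layers: μ^(1)=27; μ^(2)=12; μ^(3)=-13; μ^(4)=-43

((1, 0, 0, 0); (3, 3, 0, 0); (0, 0, 0, 1); (0, 0, 2, 0))


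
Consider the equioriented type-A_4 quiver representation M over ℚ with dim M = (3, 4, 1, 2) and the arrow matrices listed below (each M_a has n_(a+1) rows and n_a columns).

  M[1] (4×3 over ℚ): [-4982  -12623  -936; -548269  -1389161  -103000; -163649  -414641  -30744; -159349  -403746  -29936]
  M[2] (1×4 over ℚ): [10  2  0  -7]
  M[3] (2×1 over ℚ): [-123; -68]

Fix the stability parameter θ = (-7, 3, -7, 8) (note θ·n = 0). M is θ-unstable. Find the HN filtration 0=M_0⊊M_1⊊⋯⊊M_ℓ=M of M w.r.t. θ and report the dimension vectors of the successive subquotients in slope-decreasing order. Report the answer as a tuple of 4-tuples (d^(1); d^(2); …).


Barcode: M ≅ I[1,1], I[1,2], I[1,4], I[2,2]^2, I[4,4]. HN layers by μ_θ (4 steps, strictly decreasing):
  μ^(1)=8; μ^(2)=3; μ^(3)=-2; μ^(4)=-7

((0, 0, 0, 2); (0, 3, 0, 0); (0, 1, 1, 0); (3, 0, 0, 0))


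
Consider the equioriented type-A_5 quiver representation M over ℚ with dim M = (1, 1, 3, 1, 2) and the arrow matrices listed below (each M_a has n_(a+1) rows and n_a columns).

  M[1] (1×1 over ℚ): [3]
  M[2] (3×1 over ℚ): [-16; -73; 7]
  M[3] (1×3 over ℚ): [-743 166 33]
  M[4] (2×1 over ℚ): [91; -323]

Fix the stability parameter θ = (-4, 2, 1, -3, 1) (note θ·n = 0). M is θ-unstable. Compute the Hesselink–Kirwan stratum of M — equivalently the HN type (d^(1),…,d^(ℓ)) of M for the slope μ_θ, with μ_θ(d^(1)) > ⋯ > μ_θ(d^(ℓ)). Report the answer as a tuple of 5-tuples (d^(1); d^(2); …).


Barcode: M ≅ I[1,5], I[3,3]^2, I[5,5]. HN layers by μ_θ (3 steps, strictly decreasing):
  μ^(1)=1; μ^(2)=0; μ^(3)=-4

((0, 0, 2, 0, 2); (0, 1, 1, 1, 0); (1, 0, 0, 0, 0))


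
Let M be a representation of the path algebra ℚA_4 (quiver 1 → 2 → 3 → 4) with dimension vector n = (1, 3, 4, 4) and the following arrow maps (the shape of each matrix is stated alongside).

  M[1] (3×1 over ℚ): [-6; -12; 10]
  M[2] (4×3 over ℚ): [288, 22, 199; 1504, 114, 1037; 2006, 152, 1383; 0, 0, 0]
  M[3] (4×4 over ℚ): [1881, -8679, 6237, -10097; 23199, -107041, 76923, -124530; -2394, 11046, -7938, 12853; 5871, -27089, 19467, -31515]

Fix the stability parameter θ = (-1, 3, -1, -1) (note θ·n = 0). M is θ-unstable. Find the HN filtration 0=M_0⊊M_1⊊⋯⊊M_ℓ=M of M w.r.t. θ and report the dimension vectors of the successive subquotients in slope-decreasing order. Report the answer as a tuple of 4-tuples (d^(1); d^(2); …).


Via rank(M_{q-1}∘⋯∘M_p): M ≅ I[1,4], I[2,2], I[2,3], I[3,3], I[3,4], I[4,4]^2.
μ_θ-semistable layers: μ^(1)=3; μ^(2)=1; μ^(3)=1/3; μ^(4)=-1

((0, 1, 0, 0); (0, 1, 1, 0); (0, 1, 1, 1); (1, 0, 2, 3))


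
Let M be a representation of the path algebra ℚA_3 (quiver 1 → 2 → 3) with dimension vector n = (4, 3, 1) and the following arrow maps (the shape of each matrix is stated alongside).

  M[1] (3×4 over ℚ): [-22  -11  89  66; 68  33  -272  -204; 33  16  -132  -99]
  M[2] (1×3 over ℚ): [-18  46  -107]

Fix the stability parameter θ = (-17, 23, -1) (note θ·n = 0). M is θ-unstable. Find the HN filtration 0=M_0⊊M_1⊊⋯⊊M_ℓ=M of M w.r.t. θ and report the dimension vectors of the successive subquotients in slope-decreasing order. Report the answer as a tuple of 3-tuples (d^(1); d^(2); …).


Via rank(M_{q-1}∘⋯∘M_p): M ≅ I[1,1], I[1,2]^2, I[1,3].
μ_θ-semistable layers: μ^(1)=23; μ^(2)=11; μ^(3)=-17

((0, 2, 0); (0, 1, 1); (4, 0, 0))


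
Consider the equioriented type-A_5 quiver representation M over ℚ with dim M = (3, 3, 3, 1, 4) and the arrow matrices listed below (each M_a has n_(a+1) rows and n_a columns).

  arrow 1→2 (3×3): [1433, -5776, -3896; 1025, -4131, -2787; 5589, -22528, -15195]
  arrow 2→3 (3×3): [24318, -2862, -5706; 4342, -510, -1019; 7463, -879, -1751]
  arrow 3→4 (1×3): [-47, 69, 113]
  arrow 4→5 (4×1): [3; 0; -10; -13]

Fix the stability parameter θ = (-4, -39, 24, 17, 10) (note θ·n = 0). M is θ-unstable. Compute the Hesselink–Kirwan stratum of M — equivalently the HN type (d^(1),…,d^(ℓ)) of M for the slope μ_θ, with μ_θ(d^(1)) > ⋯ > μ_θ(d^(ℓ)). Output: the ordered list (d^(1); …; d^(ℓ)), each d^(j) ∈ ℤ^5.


Interval decomposition of M: I[1,2], I[1,3], I[1,5], I[3,3], I[5,5]^3.
HN type (ℓ=4): μ^(1)=24; μ^(2)=17; μ^(3)=10; μ^(4)=-43/2

((0, 0, 2, 0, 0); (0, 0, 1, 1, 1); (0, 0, 0, 0, 3); (3, 3, 0, 0, 0))


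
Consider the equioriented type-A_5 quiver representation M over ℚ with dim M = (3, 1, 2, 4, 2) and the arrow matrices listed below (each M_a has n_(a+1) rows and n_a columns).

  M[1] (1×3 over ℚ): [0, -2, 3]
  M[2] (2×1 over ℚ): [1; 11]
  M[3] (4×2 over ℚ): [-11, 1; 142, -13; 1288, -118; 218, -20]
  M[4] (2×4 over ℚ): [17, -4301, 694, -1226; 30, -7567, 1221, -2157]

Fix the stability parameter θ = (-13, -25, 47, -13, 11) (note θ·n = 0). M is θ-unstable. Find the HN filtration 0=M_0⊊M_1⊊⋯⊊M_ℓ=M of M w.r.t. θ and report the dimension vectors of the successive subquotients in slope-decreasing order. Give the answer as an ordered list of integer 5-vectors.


Barcode: M ≅ I[1,1]^2, I[1,5], I[3,5], I[4,4]^2. HN layers by μ_θ (3 steps, strictly decreasing):
  μ^(1)=15; μ^(2)=-13; μ^(3)=-19

((0, 0, 2, 2, 2); (2, 0, 0, 2, 0); (1, 1, 0, 0, 0))


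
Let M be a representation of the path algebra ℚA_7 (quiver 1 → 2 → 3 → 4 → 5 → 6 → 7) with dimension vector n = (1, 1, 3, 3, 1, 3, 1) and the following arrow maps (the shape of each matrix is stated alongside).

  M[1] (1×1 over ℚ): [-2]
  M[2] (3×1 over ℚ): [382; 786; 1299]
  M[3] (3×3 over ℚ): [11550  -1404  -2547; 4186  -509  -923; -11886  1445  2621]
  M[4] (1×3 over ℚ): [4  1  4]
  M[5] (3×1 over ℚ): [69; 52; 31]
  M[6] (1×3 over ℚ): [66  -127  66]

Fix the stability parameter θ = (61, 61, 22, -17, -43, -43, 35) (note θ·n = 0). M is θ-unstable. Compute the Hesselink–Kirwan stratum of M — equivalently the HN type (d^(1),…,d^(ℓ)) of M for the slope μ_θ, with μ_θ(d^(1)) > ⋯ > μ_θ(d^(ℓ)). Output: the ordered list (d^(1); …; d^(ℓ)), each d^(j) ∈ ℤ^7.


Via rank(M_{q-1}∘⋯∘M_p): M ≅ I[1,7], I[3,3], I[3,4], I[4,4], I[6,6]^2.
μ_θ-semistable layers: μ^(1)=35; μ^(2)=22; μ^(3)=41/6; μ^(4)=5/2; μ^(5)=-17; μ^(6)=-43

((0, 0, 0, 0, 0, 0, 1); (0, 0, 1, 0, 0, 0, 0); (1, 1, 1, 1, 1, 1, 0); (0, 0, 1, 1, 0, 0, 0); (0, 0, 0, 1, 0, 0, 0); (0, 0, 0, 0, 0, 2, 0))


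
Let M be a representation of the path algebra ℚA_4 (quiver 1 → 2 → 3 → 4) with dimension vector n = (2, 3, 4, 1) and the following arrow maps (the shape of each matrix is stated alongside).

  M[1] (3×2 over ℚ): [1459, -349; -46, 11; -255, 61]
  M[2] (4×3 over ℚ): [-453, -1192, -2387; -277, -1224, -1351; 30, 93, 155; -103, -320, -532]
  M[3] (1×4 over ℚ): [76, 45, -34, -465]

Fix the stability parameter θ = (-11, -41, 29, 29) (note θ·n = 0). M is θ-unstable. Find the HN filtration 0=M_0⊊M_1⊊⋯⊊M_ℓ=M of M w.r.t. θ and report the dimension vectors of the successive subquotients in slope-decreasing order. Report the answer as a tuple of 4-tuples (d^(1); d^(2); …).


Barcode: M ≅ I[1,3], I[1,4], I[2,3], I[3,3]. HN layers by μ_θ (3 steps, strictly decreasing):
  μ^(1)=29; μ^(2)=-26; μ^(3)=-41

((0, 0, 4, 1); (2, 2, 0, 0); (0, 1, 0, 0))


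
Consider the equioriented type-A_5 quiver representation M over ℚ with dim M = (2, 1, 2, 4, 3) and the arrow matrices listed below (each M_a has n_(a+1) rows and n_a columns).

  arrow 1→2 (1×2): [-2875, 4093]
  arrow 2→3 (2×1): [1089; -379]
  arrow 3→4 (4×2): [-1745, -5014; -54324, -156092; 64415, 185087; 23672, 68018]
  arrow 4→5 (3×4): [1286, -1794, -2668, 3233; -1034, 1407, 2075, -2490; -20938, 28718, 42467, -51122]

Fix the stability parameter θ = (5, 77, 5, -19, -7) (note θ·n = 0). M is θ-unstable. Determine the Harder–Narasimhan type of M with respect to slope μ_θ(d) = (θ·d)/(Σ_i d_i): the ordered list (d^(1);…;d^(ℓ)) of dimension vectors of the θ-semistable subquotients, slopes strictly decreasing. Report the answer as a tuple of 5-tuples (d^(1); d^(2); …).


Barcode: M ≅ I[1,1], I[1,4], I[3,5], I[4,5]^2. HN layers by μ_θ (4 steps, strictly decreasing):
  μ^(1)=21; μ^(2)=5; μ^(3)=-7; μ^(4)=-19

((0, 1, 1, 1, 0); (2, 0, 0, 0, 0); (0, 0, 1, 1, 3); (0, 0, 0, 2, 0))


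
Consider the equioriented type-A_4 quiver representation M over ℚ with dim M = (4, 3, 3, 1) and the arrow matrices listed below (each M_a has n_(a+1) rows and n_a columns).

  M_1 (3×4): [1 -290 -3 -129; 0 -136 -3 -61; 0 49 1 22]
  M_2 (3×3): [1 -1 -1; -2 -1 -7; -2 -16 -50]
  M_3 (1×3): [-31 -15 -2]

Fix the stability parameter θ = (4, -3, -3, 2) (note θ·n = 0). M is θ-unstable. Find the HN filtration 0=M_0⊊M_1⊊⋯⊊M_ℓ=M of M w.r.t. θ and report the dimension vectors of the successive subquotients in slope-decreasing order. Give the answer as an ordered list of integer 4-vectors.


Interval decomposition of M: I[1,1], I[1,3]^2, I[1,4].
HN type (ℓ=3): μ^(1)=4; μ^(2)=2; μ^(3)=-2/3

((1, 0, 0, 0); (0, 0, 0, 1); (3, 3, 3, 0))


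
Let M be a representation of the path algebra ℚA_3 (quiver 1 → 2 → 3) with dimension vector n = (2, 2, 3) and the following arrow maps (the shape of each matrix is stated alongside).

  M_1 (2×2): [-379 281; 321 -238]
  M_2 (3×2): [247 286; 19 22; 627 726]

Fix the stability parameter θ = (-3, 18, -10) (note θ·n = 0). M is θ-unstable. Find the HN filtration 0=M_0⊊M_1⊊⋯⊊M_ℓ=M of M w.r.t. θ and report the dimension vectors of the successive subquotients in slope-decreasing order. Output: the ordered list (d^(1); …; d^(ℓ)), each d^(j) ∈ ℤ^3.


Barcode: M ≅ I[1,2], I[1,3], I[3,3]^2. HN layers by μ_θ (4 steps, strictly decreasing):
  μ^(1)=18; μ^(2)=4; μ^(3)=-3; μ^(4)=-10

((0, 1, 0); (0, 1, 1); (2, 0, 0); (0, 0, 2))


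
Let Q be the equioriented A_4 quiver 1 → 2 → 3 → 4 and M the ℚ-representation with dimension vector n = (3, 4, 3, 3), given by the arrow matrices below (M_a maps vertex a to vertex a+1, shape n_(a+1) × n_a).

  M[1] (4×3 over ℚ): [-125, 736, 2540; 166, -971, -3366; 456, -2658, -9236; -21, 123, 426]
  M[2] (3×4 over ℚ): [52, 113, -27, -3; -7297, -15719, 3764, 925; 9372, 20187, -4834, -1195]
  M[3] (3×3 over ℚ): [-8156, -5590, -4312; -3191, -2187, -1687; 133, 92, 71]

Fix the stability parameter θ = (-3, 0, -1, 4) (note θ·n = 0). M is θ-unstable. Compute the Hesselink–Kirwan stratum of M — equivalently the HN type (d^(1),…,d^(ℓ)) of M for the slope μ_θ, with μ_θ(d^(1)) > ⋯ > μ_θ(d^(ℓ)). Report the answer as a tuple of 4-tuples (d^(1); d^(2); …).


Interval decomposition of M: I[1,1], I[1,2], I[1,3], I[2,4]^2, I[4,4].
HN type (ℓ=4): μ^(1)=4; μ^(2)=0; μ^(3)=-1/2; μ^(4)=-3

((0, 0, 0, 3); (0, 1, 0, 0); (0, 3, 3, 0); (3, 0, 0, 0))


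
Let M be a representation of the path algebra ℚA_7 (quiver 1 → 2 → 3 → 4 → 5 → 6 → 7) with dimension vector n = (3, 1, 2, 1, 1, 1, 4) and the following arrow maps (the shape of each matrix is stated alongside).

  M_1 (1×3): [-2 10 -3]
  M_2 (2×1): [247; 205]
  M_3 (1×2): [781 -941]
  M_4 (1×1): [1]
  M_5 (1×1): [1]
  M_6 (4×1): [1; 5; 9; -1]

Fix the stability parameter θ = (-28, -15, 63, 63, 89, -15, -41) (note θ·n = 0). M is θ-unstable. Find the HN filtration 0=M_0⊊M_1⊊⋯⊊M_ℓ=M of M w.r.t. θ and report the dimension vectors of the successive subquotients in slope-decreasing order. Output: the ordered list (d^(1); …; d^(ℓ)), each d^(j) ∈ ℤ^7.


Interval decomposition of M: I[1,1]^2, I[1,7], I[3,3], I[7,7]^3.
HN type (ℓ=5): μ^(1)=63; μ^(2)=159/5; μ^(3)=-15; μ^(4)=-28; μ^(5)=-41

((0, 0, 1, 0, 0, 0, 0); (0, 0, 1, 1, 1, 1, 1); (0, 1, 0, 0, 0, 0, 0); (3, 0, 0, 0, 0, 0, 0); (0, 0, 0, 0, 0, 0, 3))


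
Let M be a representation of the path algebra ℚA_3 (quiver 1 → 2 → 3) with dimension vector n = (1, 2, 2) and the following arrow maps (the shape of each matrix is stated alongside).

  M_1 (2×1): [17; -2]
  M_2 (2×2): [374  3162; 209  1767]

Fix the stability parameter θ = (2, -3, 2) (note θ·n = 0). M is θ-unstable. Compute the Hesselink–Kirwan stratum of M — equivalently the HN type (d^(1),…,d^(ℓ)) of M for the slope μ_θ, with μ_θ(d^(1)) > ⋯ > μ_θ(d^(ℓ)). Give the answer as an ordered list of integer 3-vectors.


Barcode: M ≅ I[1,3], I[2,2], I[3,3]. HN layers by μ_θ (3 steps, strictly decreasing):
  μ^(1)=2; μ^(2)=-1/2; μ^(3)=-3

((0, 0, 2); (1, 1, 0); (0, 1, 0))


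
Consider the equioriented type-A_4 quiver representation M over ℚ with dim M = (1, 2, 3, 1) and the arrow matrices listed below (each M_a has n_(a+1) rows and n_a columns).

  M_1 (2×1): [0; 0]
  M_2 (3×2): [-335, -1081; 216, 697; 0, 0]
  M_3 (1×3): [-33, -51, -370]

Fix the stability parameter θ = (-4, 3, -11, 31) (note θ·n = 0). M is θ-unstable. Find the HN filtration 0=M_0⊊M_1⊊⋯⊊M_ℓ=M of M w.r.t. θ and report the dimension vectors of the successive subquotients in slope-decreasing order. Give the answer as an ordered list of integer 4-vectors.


Interval decomposition of M: I[1,1], I[2,3], I[2,4], I[3,3].
HN type (ℓ=3): μ^(1)=31; μ^(2)=-4; μ^(3)=-11

((0, 0, 0, 1); (1, 2, 2, 0); (0, 0, 1, 0))


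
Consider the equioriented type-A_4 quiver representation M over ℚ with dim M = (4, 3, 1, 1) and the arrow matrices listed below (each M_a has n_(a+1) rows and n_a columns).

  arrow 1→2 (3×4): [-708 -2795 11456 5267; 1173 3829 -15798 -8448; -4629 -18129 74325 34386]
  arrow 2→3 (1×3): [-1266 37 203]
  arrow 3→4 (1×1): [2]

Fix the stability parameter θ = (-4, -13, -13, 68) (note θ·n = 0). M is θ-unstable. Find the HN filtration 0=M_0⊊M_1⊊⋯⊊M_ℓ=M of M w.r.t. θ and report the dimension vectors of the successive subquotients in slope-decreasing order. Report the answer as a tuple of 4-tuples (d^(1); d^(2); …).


Interval decomposition of M: I[1,1], I[1,2]^2, I[1,4].
HN type (ℓ=4): μ^(1)=68; μ^(2)=-4; μ^(3)=-17/2; μ^(4)=-10

((0, 0, 0, 1); (1, 0, 0, 0); (2, 2, 0, 0); (1, 1, 1, 0))


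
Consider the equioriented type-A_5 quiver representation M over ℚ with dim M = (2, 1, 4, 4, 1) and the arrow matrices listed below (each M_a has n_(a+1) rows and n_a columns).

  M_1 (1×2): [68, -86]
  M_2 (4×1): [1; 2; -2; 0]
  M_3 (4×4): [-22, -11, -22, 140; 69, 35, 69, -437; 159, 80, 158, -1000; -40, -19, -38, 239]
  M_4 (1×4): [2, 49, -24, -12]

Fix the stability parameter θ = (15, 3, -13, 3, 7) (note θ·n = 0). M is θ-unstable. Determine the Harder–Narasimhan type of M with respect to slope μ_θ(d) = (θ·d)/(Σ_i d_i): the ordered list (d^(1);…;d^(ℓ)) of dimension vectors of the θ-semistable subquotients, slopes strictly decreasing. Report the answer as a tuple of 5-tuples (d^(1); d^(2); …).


Barcode: M ≅ I[1,1], I[1,5], I[3,4]^3. HN layers by μ_θ (5 steps, strictly decreasing):
  μ^(1)=15; μ^(2)=7; μ^(3)=3; μ^(4)=5/3; μ^(5)=-13

((1, 0, 0, 0, 0); (0, 0, 0, 0, 1); (0, 0, 0, 4, 0); (1, 1, 1, 0, 0); (0, 0, 3, 0, 0))


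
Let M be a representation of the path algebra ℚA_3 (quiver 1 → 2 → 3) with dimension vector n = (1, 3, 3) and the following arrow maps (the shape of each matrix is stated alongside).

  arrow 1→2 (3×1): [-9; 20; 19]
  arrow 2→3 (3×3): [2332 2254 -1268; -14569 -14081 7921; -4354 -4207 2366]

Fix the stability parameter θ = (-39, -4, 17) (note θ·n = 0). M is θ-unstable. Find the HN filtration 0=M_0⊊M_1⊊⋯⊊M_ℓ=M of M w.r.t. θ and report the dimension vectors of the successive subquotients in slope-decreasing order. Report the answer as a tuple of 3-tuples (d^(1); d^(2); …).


Via rank(M_{q-1}∘⋯∘M_p): M ≅ I[1,2], I[2,3]^2, I[3,3].
μ_θ-semistable layers: μ^(1)=17; μ^(2)=-4; μ^(3)=-39

((0, 0, 3); (0, 3, 0); (1, 0, 0))


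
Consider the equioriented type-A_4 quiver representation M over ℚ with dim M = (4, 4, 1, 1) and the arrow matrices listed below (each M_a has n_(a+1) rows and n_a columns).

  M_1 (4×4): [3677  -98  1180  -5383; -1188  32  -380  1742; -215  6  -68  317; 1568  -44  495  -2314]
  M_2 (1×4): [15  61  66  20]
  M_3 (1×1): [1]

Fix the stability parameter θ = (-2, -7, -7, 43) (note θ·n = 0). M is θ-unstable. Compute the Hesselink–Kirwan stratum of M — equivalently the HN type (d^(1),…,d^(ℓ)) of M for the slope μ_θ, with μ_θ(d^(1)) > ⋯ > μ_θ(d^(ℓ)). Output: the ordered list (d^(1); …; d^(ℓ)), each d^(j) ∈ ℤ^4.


Interval decomposition of M: I[1,1], I[1,2]^2, I[1,4], I[2,2].
HN type (ℓ=5): μ^(1)=43; μ^(2)=-2; μ^(3)=-9/2; μ^(4)=-16/3; μ^(5)=-7

((0, 0, 0, 1); (1, 0, 0, 0); (2, 2, 0, 0); (1, 1, 1, 0); (0, 1, 0, 0))


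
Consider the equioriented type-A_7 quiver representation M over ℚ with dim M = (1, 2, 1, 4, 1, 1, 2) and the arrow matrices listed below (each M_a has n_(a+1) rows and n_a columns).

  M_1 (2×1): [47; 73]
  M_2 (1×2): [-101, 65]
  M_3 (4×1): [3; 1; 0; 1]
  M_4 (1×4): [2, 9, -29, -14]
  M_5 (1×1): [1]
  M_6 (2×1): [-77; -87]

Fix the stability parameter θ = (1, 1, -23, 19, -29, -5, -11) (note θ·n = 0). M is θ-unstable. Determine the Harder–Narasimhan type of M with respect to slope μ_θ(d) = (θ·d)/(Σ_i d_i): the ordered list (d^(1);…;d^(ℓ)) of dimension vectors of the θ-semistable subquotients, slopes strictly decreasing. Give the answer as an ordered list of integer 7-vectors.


Barcode: M ≅ I[1,7], I[2,2], I[4,4]^3, I[7,7]. HN layers by μ_θ (5 steps, strictly decreasing):
  μ^(1)=19; μ^(2)=1; μ^(3)=-13/2; μ^(4)=-7; μ^(5)=-11

((0, 0, 0, 3, 0, 0, 0); (0, 1, 0, 0, 0, 0, 0); (0, 0, 0, 1, 1, 1, 1); (1, 1, 1, 0, 0, 0, 0); (0, 0, 0, 0, 0, 0, 1))


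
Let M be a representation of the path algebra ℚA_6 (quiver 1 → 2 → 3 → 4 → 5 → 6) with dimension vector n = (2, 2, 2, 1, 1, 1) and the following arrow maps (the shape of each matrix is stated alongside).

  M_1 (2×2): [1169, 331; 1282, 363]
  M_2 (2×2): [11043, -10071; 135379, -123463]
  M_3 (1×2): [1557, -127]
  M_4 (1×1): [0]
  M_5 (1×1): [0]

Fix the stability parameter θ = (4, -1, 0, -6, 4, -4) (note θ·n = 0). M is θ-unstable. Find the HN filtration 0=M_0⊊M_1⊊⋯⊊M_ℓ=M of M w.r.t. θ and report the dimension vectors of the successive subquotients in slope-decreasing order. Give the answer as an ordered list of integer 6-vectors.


Via rank(M_{q-1}∘⋯∘M_p): M ≅ I[1,2], I[1,4], I[3,3], I[5,5], I[6,6].
μ_θ-semistable layers: μ^(1)=4; μ^(2)=3/2; μ^(3)=0; μ^(4)=-3/4; μ^(5)=-4

((0, 0, 0, 0, 1, 0); (1, 1, 0, 0, 0, 0); (0, 0, 1, 0, 0, 0); (1, 1, 1, 1, 0, 0); (0, 0, 0, 0, 0, 1))
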